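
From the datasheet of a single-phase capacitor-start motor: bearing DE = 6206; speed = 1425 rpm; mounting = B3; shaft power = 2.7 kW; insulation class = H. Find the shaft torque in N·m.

18.1 N·m

ω = 2π × 1425/60 = 149.2 rad/s
τ = P/ω = 2700/149.2 = 18.1 N·m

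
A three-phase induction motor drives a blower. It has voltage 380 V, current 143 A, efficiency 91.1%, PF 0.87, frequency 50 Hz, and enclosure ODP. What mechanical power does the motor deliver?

74.6 kW

P_in = √3·V·I·cosφ = 1.732 × 380 × 143 × 0.87 = 81882 W
P_out = η·P_in = 0.911 × 81882 = 74595 W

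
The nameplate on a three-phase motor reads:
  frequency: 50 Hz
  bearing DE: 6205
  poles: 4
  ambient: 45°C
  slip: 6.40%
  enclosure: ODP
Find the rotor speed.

n_s = 120f/p = 120×50/4 = 1500 rpm
n = n_s(1 − s) = 1500 × (1 − 0.064) = 1404 rpm

1404 rpm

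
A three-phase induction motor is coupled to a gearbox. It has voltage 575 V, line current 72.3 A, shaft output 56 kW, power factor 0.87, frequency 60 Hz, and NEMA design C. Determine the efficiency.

P_out = 56 kW = 56000 W
P_in = √3·V_L·I_L·cosφ = 1.732 × 575 × 72.3 × 0.87 = 62643 W
η = P_out / P_in = 56000 / 62643 = 0.894 = 89.4%

89.4 %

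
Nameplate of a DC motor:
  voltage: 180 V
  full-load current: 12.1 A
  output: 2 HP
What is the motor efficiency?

P_out = 2 × 746 = 1492 W
P_in = V·I = 180 × 12.1 = 2178 W
η = P_out / P_in = 1492 / 2178 = 0.685 = 68.5%

68.5 %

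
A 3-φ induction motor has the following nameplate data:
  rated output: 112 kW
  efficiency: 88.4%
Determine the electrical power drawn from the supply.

P_out = 112000 W
P_in = P_out/η = 112000/0.884 = 126697 W = 127 kW

127 kW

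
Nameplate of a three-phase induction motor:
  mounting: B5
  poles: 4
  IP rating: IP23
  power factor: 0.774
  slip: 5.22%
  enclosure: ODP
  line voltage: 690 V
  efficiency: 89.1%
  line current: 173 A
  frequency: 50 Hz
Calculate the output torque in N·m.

P_in = √3·V·I·cosφ = 1.732 × 690 × 173 × 0.774 = 160024 W
P_out = η·P_in = 0.891 × 160024 = 142581 W
n_s = 120×50/4 = 1500 rpm; n = 1500×(1−0.0522) = 1422 rpm
ω = 2π×1422/60 = 148.9 rad/s
τ = P_out/ω = 142581/148.9 = 958 N·m

958 N·m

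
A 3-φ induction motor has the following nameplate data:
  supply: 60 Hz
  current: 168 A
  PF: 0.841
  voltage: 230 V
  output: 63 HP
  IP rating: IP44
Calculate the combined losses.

P_in = √3·V·I·cosφ = 1.732×230×168×0.841 = 56283 W
P_out = 63×746 = 46998 W
Losses = P_in − P_out = 56283 − 46998 = 9285 W

9290 W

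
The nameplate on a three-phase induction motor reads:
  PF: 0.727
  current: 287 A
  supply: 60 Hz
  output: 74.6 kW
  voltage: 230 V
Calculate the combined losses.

8520 W

P_in = √3·V·I·cosφ = 1.732×230×287×0.727 = 83117 W
P_out = 74600 W
Losses = P_in − P_out = 83117 − 74600 = 8517 W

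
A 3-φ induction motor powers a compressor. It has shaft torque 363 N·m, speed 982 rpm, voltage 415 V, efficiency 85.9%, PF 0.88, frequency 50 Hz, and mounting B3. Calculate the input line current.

ω = 2π×982/60 = 102.8 rad/s; P_out = τω = 363 × 102.8 = 37316 W
P_in = P_out / η = 37316 / 0.859 = 43441 W
I_L = P_in / (√3·V_L·cosφ) = 43441 / (1.732 × 415 × 0.88) = 68.7 A

68.7 A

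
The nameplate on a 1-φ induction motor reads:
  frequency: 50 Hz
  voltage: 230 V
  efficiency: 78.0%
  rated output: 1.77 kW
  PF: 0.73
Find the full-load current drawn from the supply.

P_out = 1.77 kW = 1770 W
P_in = P_out / η = 1770 / 0.780 = 2269 W
I = P_in / (V·cosφ) = 2269 / (230 × 0.73) = 13.5 A

13.5 A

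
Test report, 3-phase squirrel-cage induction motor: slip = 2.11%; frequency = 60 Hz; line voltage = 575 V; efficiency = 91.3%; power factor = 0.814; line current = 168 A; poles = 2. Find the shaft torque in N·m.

337 N·m

P_in = √3·V·I·cosφ = 1.732 × 575 × 168 × 0.814 = 136191 W
P_out = η·P_in = 0.913 × 136191 = 124342 W
n_s = 120×60/2 = 3600 rpm; n = 3600×(1−0.0211) = 3524 rpm
ω = 2π×3524/60 = 369 rad/s
τ = P_out/ω = 124342/369 = 337 N·m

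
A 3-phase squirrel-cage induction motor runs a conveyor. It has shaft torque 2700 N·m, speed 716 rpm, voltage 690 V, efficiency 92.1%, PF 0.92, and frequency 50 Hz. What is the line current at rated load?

ω = 2π×716/60 = 74.98 rad/s; P_out = τω = 2700 × 74.98 = 202446 W
P_in = P_out / η = 202446 / 0.921 = 219811 W
I_L = P_in / (√3·V_L·cosφ) = 219811 / (1.732 × 690 × 0.92) = 200 A

200 A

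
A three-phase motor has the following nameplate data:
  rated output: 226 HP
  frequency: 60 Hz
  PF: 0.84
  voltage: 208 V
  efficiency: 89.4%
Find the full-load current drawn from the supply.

P_out = 226 × 746 = 168596 W
P_in = P_out / η = 168596 / 0.894 = 188586 W
I_L = P_in / (√3·V_L·cosφ) = 188586 / (1.732 × 208 × 0.84) = 623 A

623 A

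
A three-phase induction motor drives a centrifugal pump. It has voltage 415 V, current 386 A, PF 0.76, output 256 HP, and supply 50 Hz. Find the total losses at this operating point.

19.9 kW

P_in = √3·V·I·cosφ = 1.732×415×386×0.76 = 210861 W
P_out = 256×746 = 190976 W
Losses = P_in − P_out = 210861 − 190976 = 19885 W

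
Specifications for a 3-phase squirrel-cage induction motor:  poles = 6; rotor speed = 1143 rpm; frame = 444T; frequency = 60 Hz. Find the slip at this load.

4.75 %

n_s = 120f/p = 120×60/6 = 1200 rpm
s = (n_s − n)/n_s = (1200 − 1143)/1200 = 0.0475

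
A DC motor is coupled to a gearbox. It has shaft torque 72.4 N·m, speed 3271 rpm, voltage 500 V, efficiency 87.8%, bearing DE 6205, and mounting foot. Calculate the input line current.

56.5 A

ω = 2π×3271/60 = 342.5 rad/s; P_out = τω = 72.4 × 342.5 = 24797 W
P_in = P_out / η = 24797 / 0.878 = 28243 W
I = P_in / V = 28243 / 500 = 56.5 A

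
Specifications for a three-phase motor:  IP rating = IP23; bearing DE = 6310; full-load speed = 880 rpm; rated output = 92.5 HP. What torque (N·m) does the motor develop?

P_out = 92.5 × 746 = 69005 W
ω = 2π × 880/60 = 92.15 rad/s
τ = P_out/ω = 69005/92.15 = 749 N·m

749 N·m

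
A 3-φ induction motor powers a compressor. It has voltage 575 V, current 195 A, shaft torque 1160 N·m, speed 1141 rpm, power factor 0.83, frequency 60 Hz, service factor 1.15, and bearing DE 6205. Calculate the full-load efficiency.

ω = 2π × 1141/60 = 119.5 rad/s; P_out = τω = 1160 × 119.5 = 138620 W
P_in = √3·V_L·I_L·cosφ = 1.732 × 575 × 195 × 0.83 = 161186 W
η = P_out / P_in = 138620 / 161186 = 0.860 = 86.0%

86.0 %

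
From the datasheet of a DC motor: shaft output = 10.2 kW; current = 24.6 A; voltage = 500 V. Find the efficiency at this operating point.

82.9 %

P_out = 10.2 kW = 10200 W
P_in = V·I = 500 × 24.6 = 12300 W
η = P_out / P_in = 10200 / 12300 = 0.829 = 82.9%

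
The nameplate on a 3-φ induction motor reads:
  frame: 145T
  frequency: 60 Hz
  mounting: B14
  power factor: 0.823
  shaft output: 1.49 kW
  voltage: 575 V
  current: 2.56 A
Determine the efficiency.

P_out = 1.49 kW = 1490 W
P_in = √3·V_L·I_L·cosφ = 1.732 × 575 × 2.56 × 0.823 = 2098 W
η = P_out / P_in = 1490 / 2098 = 0.710 = 71.0%

71.0 %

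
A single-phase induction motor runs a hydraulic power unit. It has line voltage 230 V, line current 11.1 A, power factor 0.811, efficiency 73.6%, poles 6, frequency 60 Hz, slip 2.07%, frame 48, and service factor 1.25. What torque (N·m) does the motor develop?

P_in = V·I·cosφ = 230 × 11.1 × 0.811 = 2070 W
P_out = η·P_in = 0.736 × 2070 = 1524 W
n_s = 120×60/6 = 1200 rpm; n = 1200×(1−0.0207) = 1175 rpm
ω = 2π×1175/60 = 123 rad/s
τ = P_out/ω = 1524/123 = 12.4 N·m

12.4 N·m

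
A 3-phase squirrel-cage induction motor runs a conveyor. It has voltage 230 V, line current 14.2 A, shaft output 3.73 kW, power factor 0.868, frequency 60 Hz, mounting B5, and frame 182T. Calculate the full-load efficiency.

76.0 %

P_out = 3.73 kW = 3730 W
P_in = √3·V_L·I_L·cosφ = 1.732 × 230 × 14.2 × 0.868 = 4910 W
η = P_out / P_in = 3730 / 4910 = 0.760 = 76.0%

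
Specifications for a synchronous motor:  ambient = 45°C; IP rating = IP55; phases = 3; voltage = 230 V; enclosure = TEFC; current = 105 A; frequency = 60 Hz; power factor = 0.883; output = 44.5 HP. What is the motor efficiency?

P_out = 44.5 × 746 = 33197 W
P_in = √3·V_L·I_L·cosφ = 1.732 × 230 × 105 × 0.883 = 36934 W
η = P_out / P_in = 33197 / 36934 = 0.899 = 89.9%

89.9 %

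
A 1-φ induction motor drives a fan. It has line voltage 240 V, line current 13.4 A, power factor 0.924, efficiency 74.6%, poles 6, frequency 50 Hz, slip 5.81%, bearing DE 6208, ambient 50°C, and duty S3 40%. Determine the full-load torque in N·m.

P_in = V·I·cosφ = 240 × 13.4 × 0.924 = 2972 W
P_out = η·P_in = 0.746 × 2972 = 2217 W
n_s = 120×50/6 = 1000 rpm; n = 1000×(1−0.0581) = 942 rpm
ω = 2π×942/60 = 98.65 rad/s
τ = P_out/ω = 2217/98.65 = 22.5 N·m

22.5 N·m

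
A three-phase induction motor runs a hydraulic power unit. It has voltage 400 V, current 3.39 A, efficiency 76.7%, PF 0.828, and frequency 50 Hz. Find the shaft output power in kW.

1.49 kW

P_in = √3·V·I·cosφ = 1.732 × 400 × 3.39 × 0.828 = 1945 W
P_out = η·P_in = 0.767 × 1945 = 1492 W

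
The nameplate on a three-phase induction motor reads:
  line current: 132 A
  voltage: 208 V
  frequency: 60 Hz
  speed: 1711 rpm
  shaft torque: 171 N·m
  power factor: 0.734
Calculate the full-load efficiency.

87.8 %

ω = 2π × 1711/60 = 179.2 rad/s; P_out = τω = 171 × 179.2 = 30643 W
P_in = √3·V_L·I_L·cosφ = 1.732 × 208 × 132 × 0.734 = 34904 W
η = P_out / P_in = 30643 / 34904 = 0.878 = 87.8%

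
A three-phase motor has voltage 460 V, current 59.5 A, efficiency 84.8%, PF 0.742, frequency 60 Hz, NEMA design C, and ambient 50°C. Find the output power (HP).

P_in = √3·V·I·cosφ = 1.732 × 460 × 59.5 × 0.742 = 35174 W
P_out = η·P_in = 0.848 × 35174 = 29828 W
= 29828/746 = 40 HP

40 HP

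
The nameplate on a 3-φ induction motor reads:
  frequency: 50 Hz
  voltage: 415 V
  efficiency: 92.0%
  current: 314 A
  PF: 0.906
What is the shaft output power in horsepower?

252 HP

P_in = √3·V·I·cosφ = 1.732 × 415 × 314 × 0.906 = 204481 W
P_out = η·P_in = 0.92 × 204481 = 188123 W
= 188123/746 = 252 HP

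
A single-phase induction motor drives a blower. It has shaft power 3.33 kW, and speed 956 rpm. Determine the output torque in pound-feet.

24.5 lb·ft

ω = 2π × 956/60 = 100.1 rad/s
τ = P/ω = 3330/100.1 = 33.27 N·m
In lb·ft: 33.27/1.356 = 24.5 lb·ft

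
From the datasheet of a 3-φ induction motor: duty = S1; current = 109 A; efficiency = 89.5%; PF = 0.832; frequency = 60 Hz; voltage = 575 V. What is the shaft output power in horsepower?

108 HP

P_in = √3·V·I·cosφ = 1.732 × 575 × 109 × 0.832 = 90316 W
P_out = η·P_in = 0.895 × 90316 = 80833 W
= 80833/746 = 108 HP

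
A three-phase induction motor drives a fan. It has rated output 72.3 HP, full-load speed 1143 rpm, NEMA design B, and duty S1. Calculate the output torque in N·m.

451 N·m

P_out = 72.3 × 746 = 53936 W
ω = 2π × 1143/60 = 119.7 rad/s
τ = P_out/ω = 53936/119.7 = 451 N·m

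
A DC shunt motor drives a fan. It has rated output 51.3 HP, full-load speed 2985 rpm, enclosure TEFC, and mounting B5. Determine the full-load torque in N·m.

P_out = 51.3 × 746 = 38270 W
ω = 2π × 2985/60 = 312.6 rad/s
τ = P_out/ω = 38270/312.6 = 122 N·m

122 N·m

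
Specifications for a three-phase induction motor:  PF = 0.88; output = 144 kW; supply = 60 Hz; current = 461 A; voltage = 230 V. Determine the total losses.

17.6 kW

P_in = √3·V·I·cosφ = 1.732×230×461×0.88 = 161607 W
P_out = 144000 W
Losses = P_in − P_out = 161607 − 144000 = 17607 W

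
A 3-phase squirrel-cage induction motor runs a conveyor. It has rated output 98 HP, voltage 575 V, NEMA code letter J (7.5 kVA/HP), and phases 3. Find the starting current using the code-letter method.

S_LR = 7.5 × 98 = 735 kVA
I_LR = S_LR/(√3·V_L) = 735000/(1.732×575) = 738 A

738 A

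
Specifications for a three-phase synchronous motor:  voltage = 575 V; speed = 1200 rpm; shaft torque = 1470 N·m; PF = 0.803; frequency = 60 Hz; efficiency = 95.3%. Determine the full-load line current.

ω = 2π×1200/60 = 125.7 rad/s; P_out = τω = 1470 × 125.7 = 184779 W
P_in = P_out / η = 184779 / 0.953 = 193892 W
I_L = P_in / (√3·V_L·cosφ) = 193892 / (1.732 × 575 × 0.803) = 242 A

242 A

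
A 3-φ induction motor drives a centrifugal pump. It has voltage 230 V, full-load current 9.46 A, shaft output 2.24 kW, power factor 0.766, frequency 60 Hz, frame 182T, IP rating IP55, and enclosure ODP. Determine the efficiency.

P_out = 2.24 kW = 2240 W
P_in = √3·V_L·I_L·cosφ = 1.732 × 230 × 9.46 × 0.766 = 2887 W
η = P_out / P_in = 2240 / 2887 = 0.776 = 77.6%

77.6 %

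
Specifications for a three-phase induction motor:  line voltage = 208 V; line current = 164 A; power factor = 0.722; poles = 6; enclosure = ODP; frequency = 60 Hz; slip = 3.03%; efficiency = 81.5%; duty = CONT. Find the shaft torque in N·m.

285 N·m

P_in = √3·V·I·cosφ = 1.732 × 208 × 164 × 0.722 = 42657 W
P_out = η·P_in = 0.815 × 42657 = 34765 W
n_s = 120×60/6 = 1200 rpm; n = 1200×(1−0.0303) = 1164 rpm
ω = 2π×1164/60 = 121.9 rad/s
τ = P_out/ω = 34765/121.9 = 285 N·m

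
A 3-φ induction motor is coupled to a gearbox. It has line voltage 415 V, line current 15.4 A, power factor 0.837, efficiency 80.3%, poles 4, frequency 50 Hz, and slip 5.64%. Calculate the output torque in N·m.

P_in = √3·V·I·cosφ = 1.732 × 415 × 15.4 × 0.837 = 9265 W
P_out = η·P_in = 0.803 × 9265 = 7440 W
n_s = 120×50/4 = 1500 rpm; n = 1500×(1−0.0564) = 1415 rpm
ω = 2π×1415/60 = 148.2 rad/s
τ = P_out/ω = 7440/148.2 = 50.2 N·m

50.2 N·m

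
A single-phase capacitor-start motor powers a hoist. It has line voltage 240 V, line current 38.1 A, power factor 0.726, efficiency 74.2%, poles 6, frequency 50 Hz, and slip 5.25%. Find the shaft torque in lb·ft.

36.6 lb·ft

P_in = V·I·cosφ = 240 × 38.1 × 0.726 = 6639 W
P_out = η·P_in = 0.742 × 6639 = 4926 W
n_s = 120×50/6 = 1000 rpm; n = 1000×(1−0.0525) = 948 rpm
ω = 2π×948/60 = 99.27 rad/s
τ = P_out/ω = 4926/99.27 = 49.62 N·m
In lb·ft: 49.62/1.356 = 36.6 lb·ft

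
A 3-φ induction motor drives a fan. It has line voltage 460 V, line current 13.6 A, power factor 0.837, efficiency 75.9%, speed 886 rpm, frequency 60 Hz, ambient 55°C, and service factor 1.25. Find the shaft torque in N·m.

74.2 N·m

P_in = √3·V·I·cosφ = 1.732 × 460 × 13.6 × 0.837 = 9069 W
P_out = η·P_in = 0.759 × 9069 = 6883 W
n = 886 rpm
ω = 2π×886/60 = 92.78 rad/s
τ = P_out/ω = 6883/92.78 = 74.2 N·m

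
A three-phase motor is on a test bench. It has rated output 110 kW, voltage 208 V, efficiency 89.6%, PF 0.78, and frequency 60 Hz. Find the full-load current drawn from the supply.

437 A

P_out = 110 kW = 110000 W
P_in = P_out / η = 110000 / 0.896 = 122768 W
I_L = P_in / (√3·V_L·cosφ) = 122768 / (1.732 × 208 × 0.78) = 437 A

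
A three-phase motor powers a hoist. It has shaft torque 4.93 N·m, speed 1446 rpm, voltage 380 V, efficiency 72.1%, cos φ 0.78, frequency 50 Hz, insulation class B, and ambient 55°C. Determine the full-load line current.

ω = 2π×1446/60 = 151.4 rad/s; P_out = τω = 4.93 × 151.4 = 746 W
P_in = P_out / η = 746 / 0.721 = 1035 W
I_L = P_in / (√3·V_L·cosφ) = 1035 / (1.732 × 380 × 0.78) = 2.02 A

2.02 A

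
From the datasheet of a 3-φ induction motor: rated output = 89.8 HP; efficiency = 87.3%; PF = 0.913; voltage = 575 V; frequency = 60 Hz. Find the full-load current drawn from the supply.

84.4 A

P_out = 89.8 × 746 = 66991 W
P_in = P_out / η = 66991 / 0.873 = 76737 W
I_L = P_in / (√3·V_L·cosφ) = 76737 / (1.732 × 575 × 0.913) = 84.4 A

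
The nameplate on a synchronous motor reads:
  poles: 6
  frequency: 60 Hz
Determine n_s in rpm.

1200 rpm

n_s = 120f/p = 120×60/6 = 1200 rpm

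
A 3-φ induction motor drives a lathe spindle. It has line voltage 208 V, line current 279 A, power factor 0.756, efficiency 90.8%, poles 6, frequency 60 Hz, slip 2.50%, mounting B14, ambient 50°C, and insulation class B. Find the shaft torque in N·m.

P_in = √3·V·I·cosφ = 1.732 × 208 × 279 × 0.756 = 75987 W
P_out = η·P_in = 0.908 × 75987 = 68996 W
n_s = 120×60/6 = 1200 rpm; n = 1200×(1−0.025) = 1170 rpm
ω = 2π×1170/60 = 122.5 rad/s
τ = P_out/ω = 68996/122.5 = 563 N·m

563 N·m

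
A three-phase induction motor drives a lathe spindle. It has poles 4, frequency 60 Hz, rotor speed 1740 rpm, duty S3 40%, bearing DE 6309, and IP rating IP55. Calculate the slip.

3.33 %

n_s = 120f/p = 120×60/4 = 1800 rpm
s = (n_s − n)/n_s = (1800 − 1740)/1800 = 0.0333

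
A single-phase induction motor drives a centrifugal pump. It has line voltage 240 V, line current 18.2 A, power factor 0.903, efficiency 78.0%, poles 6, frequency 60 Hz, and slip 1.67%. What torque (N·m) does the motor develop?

24.9 N·m

P_in = V·I·cosφ = 240 × 18.2 × 0.903 = 3944 W
P_out = η·P_in = 0.78 × 3944 = 3076 W
n_s = 120×60/6 = 1200 rpm; n = 1200×(1−0.0167) = 1180 rpm
ω = 2π×1180/60 = 123.6 rad/s
τ = P_out/ω = 3076/123.6 = 24.9 N·m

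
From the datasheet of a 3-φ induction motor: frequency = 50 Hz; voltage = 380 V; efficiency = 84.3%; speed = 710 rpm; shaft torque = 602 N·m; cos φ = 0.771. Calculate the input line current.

ω = 2π×710/60 = 74.35 rad/s; P_out = τω = 602 × 74.35 = 44759 W
P_in = P_out / η = 44759 / 0.843 = 53095 W
I_L = P_in / (√3·V_L·cosφ) = 53095 / (1.732 × 380 × 0.771) = 105 A

105 A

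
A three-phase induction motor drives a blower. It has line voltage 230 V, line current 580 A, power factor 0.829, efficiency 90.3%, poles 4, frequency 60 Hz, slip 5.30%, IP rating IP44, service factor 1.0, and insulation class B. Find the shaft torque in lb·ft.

715 lb·ft

P_in = √3·V·I·cosφ = 1.732 × 230 × 580 × 0.829 = 191539 W
P_out = η·P_in = 0.903 × 191539 = 172960 W
n_s = 120×60/4 = 1800 rpm; n = 1800×(1−0.053) = 1705 rpm
ω = 2π×1705/60 = 178.5 rad/s
τ = P_out/ω = 172960/178.5 = 969 N·m
In lb·ft: 969/1.356 = 715 lb·ft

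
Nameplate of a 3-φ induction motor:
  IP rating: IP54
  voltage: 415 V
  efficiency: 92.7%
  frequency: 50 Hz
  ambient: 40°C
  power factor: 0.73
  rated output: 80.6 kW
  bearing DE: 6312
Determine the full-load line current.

166 A

P_out = 80.6 kW = 80600 W
P_in = P_out / η = 80600 / 0.927 = 86947 W
I_L = P_in / (√3·V_L·cosφ) = 86947 / (1.732 × 415 × 0.73) = 166 A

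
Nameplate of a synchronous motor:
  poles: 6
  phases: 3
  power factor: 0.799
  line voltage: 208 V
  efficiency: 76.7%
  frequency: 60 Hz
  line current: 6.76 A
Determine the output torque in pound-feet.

8.76 lb·ft

P_in = √3·V·I·cosφ = 1.732 × 208 × 6.76 × 0.799 = 1946 W
P_out = η·P_in = 0.767 × 1946 = 1493 W
n = n_s = 120×60/6 = 1200 rpm (synchronous)
ω = 2π×1200/60 = 125.7 rad/s
τ = P_out/ω = 1493/125.7 = 11.88 N·m
In lb·ft: 11.88/1.356 = 8.76 lb·ft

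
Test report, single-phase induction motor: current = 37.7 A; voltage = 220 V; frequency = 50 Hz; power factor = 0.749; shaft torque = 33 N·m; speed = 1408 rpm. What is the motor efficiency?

78.3 %

ω = 2π × 1408/60 = 147.4 rad/s; P_out = τω = 33 × 147.4 = 4864 W
P_in = V·I·cosφ = 220 × 37.7 × 0.749 = 6212 W
η = P_out / P_in = 4864 / 6212 = 0.783 = 78.3%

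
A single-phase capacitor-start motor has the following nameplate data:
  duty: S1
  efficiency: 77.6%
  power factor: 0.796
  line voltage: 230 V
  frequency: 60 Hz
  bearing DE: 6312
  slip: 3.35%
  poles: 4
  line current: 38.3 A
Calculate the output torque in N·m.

P_in = V·I·cosφ = 230 × 38.3 × 0.796 = 7012 W
P_out = η·P_in = 0.776 × 7012 = 5441 W
n_s = 120×60/4 = 1800 rpm; n = 1800×(1−0.0335) = 1740 rpm
ω = 2π×1740/60 = 182.2 rad/s
τ = P_out/ω = 5441/182.2 = 29.9 N·m

29.9 N·m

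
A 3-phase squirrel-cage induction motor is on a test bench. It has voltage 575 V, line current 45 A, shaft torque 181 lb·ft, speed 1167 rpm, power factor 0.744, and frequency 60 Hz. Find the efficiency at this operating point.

τ = 181 lb·ft × 1.356 = 245.4 N·m
ω = 2π × 1167/60 = 122.2 rad/s; P_out = τω = 245.4 × 122.2 = 29988 W
P_in = √3·V_L·I_L·cosφ = 1.732 × 575 × 45 × 0.744 = 33343 W
η = P_out / P_in = 29988 / 33343 = 0.899 = 89.9%

89.9 %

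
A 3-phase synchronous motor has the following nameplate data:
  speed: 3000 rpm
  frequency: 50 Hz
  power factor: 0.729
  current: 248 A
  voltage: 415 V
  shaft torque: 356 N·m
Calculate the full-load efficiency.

86.1 %

ω = 2π × 3000/60 = 314.2 rad/s; P_out = τω = 356 × 314.2 = 111855 W
P_in = √3·V_L·I_L·cosφ = 1.732 × 415 × 248 × 0.729 = 129950 W
η = P_out / P_in = 111855 / 129950 = 0.861 = 86.1%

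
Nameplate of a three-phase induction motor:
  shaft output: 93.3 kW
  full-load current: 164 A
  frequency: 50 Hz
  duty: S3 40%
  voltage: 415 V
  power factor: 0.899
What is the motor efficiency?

88.0 %

P_out = 93.3 kW = 93300 W
P_in = √3·V_L·I_L·cosφ = 1.732 × 415 × 164 × 0.899 = 105974 W
η = P_out / P_in = 93300 / 105974 = 0.880 = 88.0%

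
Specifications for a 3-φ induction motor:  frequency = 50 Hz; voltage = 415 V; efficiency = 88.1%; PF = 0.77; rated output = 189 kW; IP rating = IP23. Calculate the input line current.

388 A

P_out = 189 kW = 189000 W
P_in = P_out / η = 189000 / 0.881 = 214529 W
I_L = P_in / (√3·V_L·cosφ) = 214529 / (1.732 × 415 × 0.77) = 388 A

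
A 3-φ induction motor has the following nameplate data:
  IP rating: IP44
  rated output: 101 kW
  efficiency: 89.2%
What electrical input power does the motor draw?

P_out = 101000 W
P_in = P_out/η = 101000/0.892 = 113229 W = 113 kW

113 kW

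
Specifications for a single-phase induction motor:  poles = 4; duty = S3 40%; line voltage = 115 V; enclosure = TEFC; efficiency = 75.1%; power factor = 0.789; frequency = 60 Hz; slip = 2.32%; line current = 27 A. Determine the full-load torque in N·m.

P_in = V·I·cosφ = 115 × 27 × 0.789 = 2450 W
P_out = η·P_in = 0.751 × 2450 = 1840 W
n_s = 120×60/4 = 1800 rpm; n = 1800×(1−0.0232) = 1758 rpm
ω = 2π×1758/60 = 184.1 rad/s
τ = P_out/ω = 1840/184.1 = 9.99 N·m

9.99 N·m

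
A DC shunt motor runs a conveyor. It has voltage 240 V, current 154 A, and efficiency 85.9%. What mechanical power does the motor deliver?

P_in = V·I = 240 × 154 = 36960 W
P_out = η·P_in = 0.859 × 36960 = 31749 W

31.7 kW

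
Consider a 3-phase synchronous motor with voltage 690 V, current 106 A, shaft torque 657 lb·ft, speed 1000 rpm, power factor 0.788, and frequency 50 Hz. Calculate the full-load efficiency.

93.4 %

τ = 657 lb·ft × 1.356 = 890.9 N·m
ω = 2π × 1000/60 = 104.7 rad/s; P_out = τω = 890.9 × 104.7 = 93277 W
P_in = √3·V_L·I_L·cosφ = 1.732 × 690 × 106 × 0.788 = 99823 W
η = P_out / P_in = 93277 / 99823 = 0.934 = 93.4%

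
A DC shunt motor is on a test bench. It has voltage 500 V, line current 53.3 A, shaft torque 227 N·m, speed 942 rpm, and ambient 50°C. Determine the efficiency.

84.0 %

ω = 2π × 942/60 = 98.65 rad/s; P_out = τω = 227 × 98.65 = 22394 W
P_in = V·I = 500 × 53.3 = 26650 W
η = P_out / P_in = 22394 / 26650 = 0.840 = 84.0%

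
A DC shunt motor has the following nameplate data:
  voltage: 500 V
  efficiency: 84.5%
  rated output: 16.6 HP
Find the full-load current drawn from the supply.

29.3 A

P_out = 16.6 × 746 = 12384 W
P_in = P_out / η = 12384 / 0.845 = 14656 W
I = P_in / V = 14656 / 500 = 29.3 A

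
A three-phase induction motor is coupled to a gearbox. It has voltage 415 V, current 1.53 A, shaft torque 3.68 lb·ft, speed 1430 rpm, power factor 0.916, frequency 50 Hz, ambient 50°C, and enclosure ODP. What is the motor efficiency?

τ = 3.68 lb·ft × 1.356 = 4.99 N·m
ω = 2π × 1430/60 = 149.7 rad/s; P_out = τω = 4.99 × 149.7 = 747 W
P_in = √3·V_L·I_L·cosφ = 1.732 × 415 × 1.53 × 0.916 = 1007 W
η = P_out / P_in = 747 / 1007 = 0.742 = 74.2%

74.2 %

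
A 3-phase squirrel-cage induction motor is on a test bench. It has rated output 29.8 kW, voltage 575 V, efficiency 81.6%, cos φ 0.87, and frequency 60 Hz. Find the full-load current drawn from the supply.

42.1 A

P_out = 29.8 kW = 29800 W
P_in = P_out / η = 29800 / 0.816 = 36520 W
I_L = P_in / (√3·V_L·cosφ) = 36520 / (1.732 × 575 × 0.87) = 42.1 A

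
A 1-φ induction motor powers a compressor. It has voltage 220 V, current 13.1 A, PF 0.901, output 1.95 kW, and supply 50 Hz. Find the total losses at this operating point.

647 W

P_in = V·I·cosφ = 220×13.1×0.901 = 2597 W
P_out = 1950 W
Losses = P_in − P_out = 2597 − 1950 = 647 W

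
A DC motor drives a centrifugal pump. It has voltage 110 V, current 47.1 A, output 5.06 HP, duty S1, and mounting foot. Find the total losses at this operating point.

P_in = V·I = 110×47.1 = 5181 W
P_out = 5.06×746 = 3775 W
Losses = P_in − P_out = 5181 − 3775 = 1406 W

1410 W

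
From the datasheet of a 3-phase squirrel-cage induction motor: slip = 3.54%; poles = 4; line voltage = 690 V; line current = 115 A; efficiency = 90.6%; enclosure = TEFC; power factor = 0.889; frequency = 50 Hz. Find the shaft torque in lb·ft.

539 lb·ft

P_in = √3·V·I·cosφ = 1.732 × 690 × 115 × 0.889 = 122179 W
P_out = η·P_in = 0.906 × 122179 = 110694 W
n_s = 120×50/4 = 1500 rpm; n = 1500×(1−0.0354) = 1447 rpm
ω = 2π×1447/60 = 151.5 rad/s
τ = P_out/ω = 110694/151.5 = 730.7 N·m
In lb·ft: 730.7/1.356 = 539 lb·ft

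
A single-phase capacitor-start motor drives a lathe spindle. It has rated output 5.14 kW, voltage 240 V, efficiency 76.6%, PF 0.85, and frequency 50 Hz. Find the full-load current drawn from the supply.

32.9 A

P_out = 5.14 kW = 5140 W
P_in = P_out / η = 5140 / 0.766 = 6710 W
I = P_in / (V·cosφ) = 6710 / (240 × 0.85) = 32.9 A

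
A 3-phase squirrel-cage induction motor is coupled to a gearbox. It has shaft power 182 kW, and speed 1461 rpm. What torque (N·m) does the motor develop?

ω = 2π × 1461/60 = 153 rad/s
τ = P/ω = 182000/153 = 1190 N·m

1190 N·m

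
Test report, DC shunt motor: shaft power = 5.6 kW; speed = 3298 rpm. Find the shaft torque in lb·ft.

12 lb·ft

ω = 2π × 3298/60 = 345.4 rad/s
τ = P/ω = 5600/345.4 = 16.21 N·m
In lb·ft: 16.21/1.356 = 12 lb·ft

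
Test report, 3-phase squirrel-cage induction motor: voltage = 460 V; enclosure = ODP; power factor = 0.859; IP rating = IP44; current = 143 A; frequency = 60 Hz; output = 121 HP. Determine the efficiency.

P_out = 121 × 746 = 90266 W
P_in = √3·V_L·I_L·cosφ = 1.732 × 460 × 143 × 0.859 = 97867 W
η = P_out / P_in = 90266 / 97867 = 0.922 = 92.2%

92.2 %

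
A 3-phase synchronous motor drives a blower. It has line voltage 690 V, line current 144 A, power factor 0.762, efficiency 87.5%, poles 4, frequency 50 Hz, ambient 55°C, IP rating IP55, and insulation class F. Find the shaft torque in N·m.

730 N·m

P_in = √3·V·I·cosφ = 1.732 × 690 × 144 × 0.762 = 131134 W
P_out = η·P_in = 0.875 × 131134 = 114742 W
n = n_s = 120×50/4 = 1500 rpm (synchronous)
ω = 2π×1500/60 = 157.1 rad/s
τ = P_out/ω = 114742/157.1 = 730 N·m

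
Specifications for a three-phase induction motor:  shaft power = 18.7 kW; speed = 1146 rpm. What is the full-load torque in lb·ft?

115 lb·ft

ω = 2π × 1146/60 = 120 rad/s
τ = P/ω = 18700/120 = 155.8 N·m
In lb·ft: 155.8/1.356 = 115 lb·ft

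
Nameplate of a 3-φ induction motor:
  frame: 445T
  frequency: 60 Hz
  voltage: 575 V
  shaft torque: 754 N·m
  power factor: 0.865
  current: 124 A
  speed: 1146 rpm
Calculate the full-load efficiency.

ω = 2π × 1146/60 = 120 rad/s; P_out = τω = 754 × 120 = 90480 W
P_in = √3·V_L·I_L·cosφ = 1.732 × 575 × 124 × 0.865 = 106820 W
η = P_out / P_in = 90480 / 106820 = 0.847 = 84.7%

84.7 %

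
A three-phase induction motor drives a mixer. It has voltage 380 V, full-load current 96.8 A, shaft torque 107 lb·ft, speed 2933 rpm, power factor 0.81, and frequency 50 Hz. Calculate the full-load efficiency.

86.3 %

τ = 107 lb·ft × 1.356 = 145.1 N·m
ω = 2π × 2933/60 = 307.1 rad/s; P_out = τω = 145.1 × 307.1 = 44560 W
P_in = √3·V_L·I_L·cosφ = 1.732 × 380 × 96.8 × 0.81 = 51605 W
η = P_out / P_in = 44560 / 51605 = 0.863 = 86.3%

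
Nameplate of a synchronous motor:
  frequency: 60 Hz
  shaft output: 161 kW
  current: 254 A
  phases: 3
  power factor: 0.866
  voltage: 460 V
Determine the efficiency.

91.9 %

P_out = 161 kW = 161000 W
P_in = √3·V_L·I_L·cosφ = 1.732 × 460 × 254 × 0.866 = 175250 W
η = P_out / P_in = 161000 / 175250 = 0.919 = 91.9%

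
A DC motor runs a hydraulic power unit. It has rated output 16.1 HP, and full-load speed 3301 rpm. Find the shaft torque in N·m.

34.7 N·m

P_out = 16.1 × 746 = 12011 W
ω = 2π × 3301/60 = 345.7 rad/s
τ = P_out/ω = 12011/345.7 = 34.7 N·m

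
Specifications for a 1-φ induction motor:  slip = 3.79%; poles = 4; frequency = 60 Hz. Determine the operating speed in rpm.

n_s = 120f/p = 120×60/4 = 1800 rpm
n = n_s(1 − s) = 1800 × (1 − 0.0379) = 1732 rpm

1732 rpm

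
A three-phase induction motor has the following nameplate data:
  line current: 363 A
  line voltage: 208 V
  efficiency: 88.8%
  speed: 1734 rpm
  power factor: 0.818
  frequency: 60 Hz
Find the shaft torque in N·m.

523 N·m

P_in = √3·V·I·cosφ = 1.732 × 208 × 363 × 0.818 = 106972 W
P_out = η·P_in = 0.888 × 106972 = 94991 W
n = 1734 rpm
ω = 2π×1734/60 = 181.6 rad/s
τ = P_out/ω = 94991/181.6 = 523 N·m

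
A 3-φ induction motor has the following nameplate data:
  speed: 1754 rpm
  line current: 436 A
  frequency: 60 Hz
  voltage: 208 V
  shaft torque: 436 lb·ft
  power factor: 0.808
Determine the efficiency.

τ = 436 lb·ft × 1.356 = 591.2 N·m
ω = 2π × 1754/60 = 183.7 rad/s; P_out = τω = 591.2 × 183.7 = 108603 W
P_in = √3·V_L·I_L·cosφ = 1.732 × 208 × 436 × 0.808 = 126914 W
η = P_out / P_in = 108603 / 126914 = 0.856 = 85.6%

85.6 %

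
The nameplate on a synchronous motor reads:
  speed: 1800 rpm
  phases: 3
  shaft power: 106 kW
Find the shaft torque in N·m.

ω = 2π × 1800/60 = 188.5 rad/s
τ = P/ω = 106000/188.5 = 562 N·m

562 N·m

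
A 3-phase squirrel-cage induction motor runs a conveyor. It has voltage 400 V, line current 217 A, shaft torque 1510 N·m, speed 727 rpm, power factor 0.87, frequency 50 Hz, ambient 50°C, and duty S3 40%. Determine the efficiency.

ω = 2π × 727/60 = 76.13 rad/s; P_out = τω = 1510 × 76.13 = 114956 W
P_in = √3·V_L·I_L·cosφ = 1.732 × 400 × 217 × 0.87 = 130794 W
η = P_out / P_in = 114956 / 130794 = 0.879 = 87.9%

87.9 %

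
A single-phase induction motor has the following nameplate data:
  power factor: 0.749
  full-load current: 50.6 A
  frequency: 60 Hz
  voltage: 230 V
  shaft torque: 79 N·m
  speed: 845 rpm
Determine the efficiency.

80.2 %

ω = 2π × 845/60 = 88.49 rad/s; P_out = τω = 79 × 88.49 = 6991 W
P_in = V·I·cosφ = 230 × 50.6 × 0.749 = 8717 W
η = P_out / P_in = 6991 / 8717 = 0.802 = 80.2%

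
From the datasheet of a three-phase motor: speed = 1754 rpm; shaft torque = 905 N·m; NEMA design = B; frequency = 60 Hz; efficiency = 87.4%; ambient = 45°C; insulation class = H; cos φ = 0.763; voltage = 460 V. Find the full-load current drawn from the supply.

313 A

ω = 2π×1754/60 = 183.7 rad/s; P_out = τω = 905 × 183.7 = 166249 W
P_in = P_out / η = 166249 / 0.874 = 190216 W
I_L = P_in / (√3·V_L·cosφ) = 190216 / (1.732 × 460 × 0.763) = 313 A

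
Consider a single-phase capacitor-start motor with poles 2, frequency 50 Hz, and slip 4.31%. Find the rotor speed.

n_s = 120f/p = 120×50/2 = 3000 rpm
n = n_s(1 − s) = 3000 × (1 − 0.0431) = 2871 rpm

2871 rpm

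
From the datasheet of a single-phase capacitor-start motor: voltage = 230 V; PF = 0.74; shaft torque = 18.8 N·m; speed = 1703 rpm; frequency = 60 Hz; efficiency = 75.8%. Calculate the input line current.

26 A

ω = 2π×1703/60 = 178.3 rad/s; P_out = τω = 18.8 × 178.3 = 3352 W
P_in = P_out / η = 3352 / 0.758 = 4422 W
I = P_in / (V·cosφ) = 4422 / (230 × 0.74) = 26 A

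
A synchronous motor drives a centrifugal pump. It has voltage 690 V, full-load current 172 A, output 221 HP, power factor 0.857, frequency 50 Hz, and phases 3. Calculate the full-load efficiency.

P_out = 221 × 746 = 164866 W
P_in = √3·V_L·I_L·cosφ = 1.732 × 690 × 172 × 0.857 = 176160 W
η = P_out / P_in = 164866 / 176160 = 0.936 = 93.6%

93.6 %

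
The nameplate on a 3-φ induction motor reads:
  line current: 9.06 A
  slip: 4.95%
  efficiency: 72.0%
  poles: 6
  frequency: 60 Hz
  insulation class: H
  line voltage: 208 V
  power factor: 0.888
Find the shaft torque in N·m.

17.5 N·m

P_in = √3·V·I·cosφ = 1.732 × 208 × 9.06 × 0.888 = 2898 W
P_out = η·P_in = 0.72 × 2898 = 2087 W
n_s = 120×60/6 = 1200 rpm; n = 1200×(1−0.0495) = 1141 rpm
ω = 2π×1141/60 = 119.5 rad/s
τ = P_out/ω = 2087/119.5 = 17.5 N·m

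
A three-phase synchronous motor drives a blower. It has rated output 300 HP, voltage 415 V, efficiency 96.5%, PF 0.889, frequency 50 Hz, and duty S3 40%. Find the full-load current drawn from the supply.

P_out = 300 × 746 = 223800 W
P_in = P_out / η = 223800 / 0.965 = 231917 W
I_L = P_in / (√3·V_L·cosφ) = 231917 / (1.732 × 415 × 0.889) = 363 A

363 A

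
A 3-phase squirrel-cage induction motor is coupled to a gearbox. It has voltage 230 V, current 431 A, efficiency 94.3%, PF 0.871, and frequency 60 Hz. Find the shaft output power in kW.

141 kW

P_in = √3·V·I·cosφ = 1.732 × 230 × 431 × 0.871 = 149545 W
P_out = η·P_in = 0.943 × 149545 = 141021 W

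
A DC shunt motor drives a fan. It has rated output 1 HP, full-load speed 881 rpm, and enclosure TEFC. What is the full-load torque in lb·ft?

5.96 lb·ft

P_out = 1 × 746 = 746 W
ω = 2π × 881/60 = 92.26 rad/s
τ = P_out/ω = 746/92.26 = 8.086 N·m
In lb·ft: 8.086/1.356 = 5.96 lb·ft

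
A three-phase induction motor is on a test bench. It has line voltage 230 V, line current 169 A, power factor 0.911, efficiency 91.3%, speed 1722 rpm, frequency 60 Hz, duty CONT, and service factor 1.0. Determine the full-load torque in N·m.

311 N·m

P_in = √3·V·I·cosφ = 1.732 × 230 × 169 × 0.911 = 61331 W
P_out = η·P_in = 0.913 × 61331 = 55995 W
n = 1722 rpm
ω = 2π×1722/60 = 180.3 rad/s
τ = P_out/ω = 55995/180.3 = 311 N·m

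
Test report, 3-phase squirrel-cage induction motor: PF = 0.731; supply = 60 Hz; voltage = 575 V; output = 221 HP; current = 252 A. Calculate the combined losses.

P_in = √3·V·I·cosφ = 1.732×575×252×0.731 = 183457 W
P_out = 221×746 = 164866 W
Losses = P_in − P_out = 183457 − 164866 = 18591 W

18.6 kW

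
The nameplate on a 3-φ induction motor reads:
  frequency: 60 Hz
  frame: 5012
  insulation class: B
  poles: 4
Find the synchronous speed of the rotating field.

n_s = 120f/p = 120×60/4 = 1800 rpm

1800 rpm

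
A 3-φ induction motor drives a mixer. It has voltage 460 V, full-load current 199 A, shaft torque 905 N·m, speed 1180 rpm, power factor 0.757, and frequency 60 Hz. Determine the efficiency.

93.2 %

ω = 2π × 1180/60 = 123.6 rad/s; P_out = τω = 905 × 123.6 = 111858 W
P_in = √3·V_L·I_L·cosφ = 1.732 × 460 × 199 × 0.757 = 120020 W
η = P_out / P_in = 111858 / 120020 = 0.932 = 93.2%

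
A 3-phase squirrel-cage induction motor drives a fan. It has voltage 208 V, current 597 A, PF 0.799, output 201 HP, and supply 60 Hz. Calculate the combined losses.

P_in = √3·V·I·cosφ = 1.732×208×597×0.799 = 171843 W
P_out = 201×746 = 149946 W
Losses = P_in − P_out = 171843 − 149946 = 21897 W

21900 W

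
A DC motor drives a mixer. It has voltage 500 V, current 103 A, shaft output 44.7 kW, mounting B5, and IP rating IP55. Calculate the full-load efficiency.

86.8 %

P_out = 44.7 kW = 44700 W
P_in = V·I = 500 × 103 = 51500 W
η = P_out / P_in = 44700 / 51500 = 0.868 = 86.8%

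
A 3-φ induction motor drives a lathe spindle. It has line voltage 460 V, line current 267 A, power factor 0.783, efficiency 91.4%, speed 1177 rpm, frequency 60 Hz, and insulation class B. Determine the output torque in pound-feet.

911 lb·ft

P_in = √3·V·I·cosφ = 1.732 × 460 × 267 × 0.783 = 166563 W
P_out = η·P_in = 0.914 × 166563 = 152239 W
n = 1177 rpm
ω = 2π×1177/60 = 123.3 rad/s
τ = P_out/ω = 152239/123.3 = 1235 N·m
In lb·ft: 1235/1.356 = 911 lb·ft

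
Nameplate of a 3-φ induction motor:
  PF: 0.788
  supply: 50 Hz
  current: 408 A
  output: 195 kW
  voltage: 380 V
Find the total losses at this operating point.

P_in = √3·V·I·cosφ = 1.732×380×408×0.788 = 211601 W
P_out = 195000 W
Losses = P_in − P_out = 211601 − 195000 = 16601 W

16600 W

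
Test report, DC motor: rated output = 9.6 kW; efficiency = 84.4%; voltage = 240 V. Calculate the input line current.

P_out = 9.6 kW = 9600 W
P_in = P_out / η = 9600 / 0.844 = 11374 W
I = P_in / V = 11374 / 240 = 47.4 A

47.4 A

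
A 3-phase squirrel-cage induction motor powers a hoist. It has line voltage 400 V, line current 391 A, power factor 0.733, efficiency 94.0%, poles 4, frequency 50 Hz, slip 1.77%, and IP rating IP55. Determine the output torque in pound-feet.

892 lb·ft

P_in = √3·V·I·cosφ = 1.732 × 400 × 391 × 0.733 = 198559 W
P_out = η·P_in = 0.94 × 198559 = 186645 W
n_s = 120×50/4 = 1500 rpm; n = 1500×(1−0.0177) = 1473 rpm
ω = 2π×1473/60 = 154.3 rad/s
τ = P_out/ω = 186645/154.3 = 1210 N·m
In lb·ft: 1210/1.356 = 892 lb·ft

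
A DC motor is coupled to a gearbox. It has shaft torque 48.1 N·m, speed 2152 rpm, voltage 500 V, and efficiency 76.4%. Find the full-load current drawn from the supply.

ω = 2π×2152/60 = 225.4 rad/s; P_out = τω = 48.1 × 225.4 = 10842 W
P_in = P_out / η = 10842 / 0.764 = 14191 W
I = P_in / V = 14191 / 500 = 28.4 A

28.4 A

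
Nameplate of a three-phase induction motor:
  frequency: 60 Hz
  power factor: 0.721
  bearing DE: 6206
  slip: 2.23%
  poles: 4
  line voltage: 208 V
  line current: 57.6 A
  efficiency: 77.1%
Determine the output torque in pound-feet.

46.2 lb·ft

P_in = √3·V·I·cosφ = 1.732 × 208 × 57.6 × 0.721 = 14961 W
P_out = η·P_in = 0.771 × 14961 = 11535 W
n_s = 120×60/4 = 1800 rpm; n = 1800×(1−0.0223) = 1760 rpm
ω = 2π×1760/60 = 184.3 rad/s
τ = P_out/ω = 11535/184.3 = 62.59 N·m
In lb·ft: 62.59/1.356 = 46.2 lb·ft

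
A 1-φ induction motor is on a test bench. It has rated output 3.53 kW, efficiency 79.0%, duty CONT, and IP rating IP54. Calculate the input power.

4.47 kW

P_out = 3530 W
P_in = P_out/η = 3530/0.79 = 4468 W = 4.47 kW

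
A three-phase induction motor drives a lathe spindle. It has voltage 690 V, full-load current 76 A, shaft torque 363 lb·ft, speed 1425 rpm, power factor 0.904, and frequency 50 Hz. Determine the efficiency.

τ = 363 lb·ft × 1.356 = 492.2 N·m
ω = 2π × 1425/60 = 149.2 rad/s; P_out = τω = 492.2 × 149.2 = 73436 W
P_in = √3·V_L·I_L·cosφ = 1.732 × 690 × 76 × 0.904 = 82107 W
η = P_out / P_in = 73436 / 82107 = 0.894 = 89.4%

89.4 %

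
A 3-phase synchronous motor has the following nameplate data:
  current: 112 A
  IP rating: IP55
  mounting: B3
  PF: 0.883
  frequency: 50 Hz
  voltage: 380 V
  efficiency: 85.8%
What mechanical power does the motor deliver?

55.8 kW

P_in = √3·V·I·cosφ = 1.732 × 380 × 112 × 0.883 = 65089 W
P_out = η·P_in = 0.858 × 65089 = 55846 W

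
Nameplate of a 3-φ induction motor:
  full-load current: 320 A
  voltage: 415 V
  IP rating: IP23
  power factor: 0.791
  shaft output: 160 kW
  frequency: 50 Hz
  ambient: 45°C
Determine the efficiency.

P_out = 160 kW = 160000 W
P_in = √3·V_L·I_L·cosφ = 1.732 × 415 × 320 × 0.791 = 181938 W
η = P_out / P_in = 160000 / 181938 = 0.879 = 87.9%

87.9 %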